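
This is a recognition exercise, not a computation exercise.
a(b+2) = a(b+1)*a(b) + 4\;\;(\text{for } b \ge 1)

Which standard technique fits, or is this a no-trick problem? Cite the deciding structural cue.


Best approach: no special technique — the update rule curves (it is not linear in the unknown sequence), so no superposition-based closed form attaches — iterate or study it directly.


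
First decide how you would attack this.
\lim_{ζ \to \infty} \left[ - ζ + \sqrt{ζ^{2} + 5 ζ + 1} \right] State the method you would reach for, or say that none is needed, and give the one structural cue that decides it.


Best approach: conjugate multiplication — \sqrt{ζ^{2} + 5 ζ + 1} and ζ both blow up, but their difference is tame once the conjugate rationalizes it.


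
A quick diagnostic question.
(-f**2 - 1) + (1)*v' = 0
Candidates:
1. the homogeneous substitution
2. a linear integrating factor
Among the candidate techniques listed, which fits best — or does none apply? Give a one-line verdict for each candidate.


Best approach: no special technique — solved for the derivative, no v appears — this is antidifferentiation in f wearing ODE clothing.
- the homogeneous substitution: the slope does not depend on the ratio of the variables alone.
- a linear integrating factor: with the unknown absent the integrating factor is a formality; direct integration is the working structure.


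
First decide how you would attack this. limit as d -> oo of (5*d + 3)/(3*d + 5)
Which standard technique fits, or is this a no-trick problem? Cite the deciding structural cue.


Method: dominant-term comparison — divide through by the highest power of d; every lower-order term dies and the dominant terms decide the limit. Differentiating the expression as a single quotient would eventually settle it as well; matching dominant growth settles it immediately.


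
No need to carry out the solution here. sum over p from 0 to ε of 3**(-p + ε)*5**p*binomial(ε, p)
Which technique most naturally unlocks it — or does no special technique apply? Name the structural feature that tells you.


Best approach: the binomial theorem — the summand is term p of a binomial expansion in 5 and 3; the whole sum is a single power.


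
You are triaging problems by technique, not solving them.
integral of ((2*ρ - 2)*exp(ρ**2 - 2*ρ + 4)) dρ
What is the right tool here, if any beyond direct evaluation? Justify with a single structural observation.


Diagnosis: u-substitution — everything non-trivial happens through the inner expression ρ**2 - 2*ρ + 4, and its derivative accounts for the remaining factor up to a constant, so set u = ρ**2 - 2*ρ + 4.


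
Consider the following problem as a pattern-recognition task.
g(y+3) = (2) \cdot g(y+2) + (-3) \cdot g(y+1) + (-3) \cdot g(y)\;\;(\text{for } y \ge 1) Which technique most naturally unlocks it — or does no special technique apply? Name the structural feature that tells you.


Best approach: the characteristic-root method — every coefficient is a fixed number and the forcing is zero — substitute r^y and read off the root equation.


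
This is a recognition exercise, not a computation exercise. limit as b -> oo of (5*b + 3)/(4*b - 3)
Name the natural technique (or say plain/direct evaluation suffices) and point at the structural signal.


Diagnosis: dominant-term comparison — divide by the highest power of b present: lower-order terms vanish and the dominant ratio remains. As a single quotient, the ∞/∞ shape would yield to repeated differentiation as well — the growth comparison gets there in one look.


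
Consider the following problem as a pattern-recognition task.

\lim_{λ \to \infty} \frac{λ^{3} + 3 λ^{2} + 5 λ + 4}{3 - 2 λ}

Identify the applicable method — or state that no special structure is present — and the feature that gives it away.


Best approach: dominant-term comparison — divide through by the highest power of λ; every lower-order term dies and the dominant terms decide the limit. As a single quotient, the ∞/∞ shape would yield to repeated differentiation as well — the growth comparison gets there in one look.


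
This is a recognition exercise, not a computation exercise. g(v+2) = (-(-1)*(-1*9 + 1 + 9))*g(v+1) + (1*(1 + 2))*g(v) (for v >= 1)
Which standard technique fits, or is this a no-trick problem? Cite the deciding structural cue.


Technique: the characteristic-root method — no index-dependence in the weights and nothing inhomogeneous: classic characteristic-equation setup.


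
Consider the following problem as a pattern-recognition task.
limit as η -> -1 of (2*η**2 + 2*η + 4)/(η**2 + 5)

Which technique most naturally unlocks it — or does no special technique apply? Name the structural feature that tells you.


Technique: no special technique — no vanishing denominator and no indeterminate clash at the point — evaluation is immediate.


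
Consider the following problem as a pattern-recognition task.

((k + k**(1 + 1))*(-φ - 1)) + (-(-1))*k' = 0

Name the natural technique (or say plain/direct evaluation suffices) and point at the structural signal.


Verdict: separation of variables — solved for the derivative, the right side splits multiplicatively into a function of each variable alone — divide and integrate each side. Rearranged, this also fits the Bernoulli template directly; separation reads the product structure as given.


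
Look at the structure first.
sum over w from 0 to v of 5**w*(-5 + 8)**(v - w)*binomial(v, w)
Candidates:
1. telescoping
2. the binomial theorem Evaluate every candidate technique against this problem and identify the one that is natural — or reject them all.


Best approach: the binomial theorem — the binomial coefficients weight matched powers of 5 and (-5 + 8), which is exactly the expansion of a binomial power.
- telescoping: computed from the summand as displayed, the partial sums build up without the pairwise collapse telescoping exploits.
- the binomial theorem — applies; the problem has the shape this method handles.


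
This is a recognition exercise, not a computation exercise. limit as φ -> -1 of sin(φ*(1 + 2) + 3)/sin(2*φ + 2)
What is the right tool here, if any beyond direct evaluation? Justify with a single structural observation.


Method: l'Hôpital's rule (0/0) — substituting -1 gives 0 over 0; differentiate top and bottom once and re-evaluate. Known elementary limits would finish this too — the rule just bypasses the case analysis.


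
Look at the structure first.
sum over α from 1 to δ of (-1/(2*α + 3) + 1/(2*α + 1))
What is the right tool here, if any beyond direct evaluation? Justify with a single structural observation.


Diagnosis: telescoping — the summand is 1/(2*α + 1) minus the same expression shifted by one, so consecutive terms cancel in pairs.


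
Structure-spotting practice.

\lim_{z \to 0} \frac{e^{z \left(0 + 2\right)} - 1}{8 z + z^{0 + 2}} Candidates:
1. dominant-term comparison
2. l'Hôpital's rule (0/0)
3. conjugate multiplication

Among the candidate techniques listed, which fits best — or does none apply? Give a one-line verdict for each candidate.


Best approach: l'Hôpital's rule (0/0) — numerator and denominator both vanish at 0 — a genuine 0/0 form, which is exactly when l'Hôpital applies. Expanding numerator and denominator to first order gives the same value — the rule automates exactly that.
- dominant-term comparison — leading-power comparison does not apply to this form.
- l'Hôpital's rule (0/0): applies; the problem has the shape this method handles.
- conjugate multiplication — rationalization has no target — no divergent radical difference appears.


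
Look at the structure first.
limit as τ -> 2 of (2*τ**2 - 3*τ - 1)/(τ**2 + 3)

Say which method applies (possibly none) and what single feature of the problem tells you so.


Best approach: no special technique — nothing blocks direct substitution at 2: plug in and finish.


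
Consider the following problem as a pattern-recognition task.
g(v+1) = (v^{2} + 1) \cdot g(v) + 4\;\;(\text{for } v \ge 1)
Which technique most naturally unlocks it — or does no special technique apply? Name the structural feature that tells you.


Diagnosis: a summation factor — normalize by the running product of v^{2} + 1: the left side becomes a difference, and differences sum.


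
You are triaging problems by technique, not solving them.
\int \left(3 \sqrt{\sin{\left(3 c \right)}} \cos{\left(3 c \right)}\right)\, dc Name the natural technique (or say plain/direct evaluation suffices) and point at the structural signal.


Best approach: u-substitution — structure check: outer function, inner expression \sin{\left(3 c \right)}, inner derivative as a factor — the classic u = \sin{\left(3 c \right)} pattern.


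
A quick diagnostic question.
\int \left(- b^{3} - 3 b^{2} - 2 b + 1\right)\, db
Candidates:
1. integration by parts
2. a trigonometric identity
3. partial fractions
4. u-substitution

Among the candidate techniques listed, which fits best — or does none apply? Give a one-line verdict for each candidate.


Technique: no special technique — the integrand is a sum of constant multiples of powers of b — integrate term by term.
- integration by parts — parts would only shuffle a directly integrable integrand.
- a trigonometric identity: with no trigonometric functions present, identity rewriting has no target.
- partial fractions — there is no rational-function structure to decompose.
- u-substitution: any workable substitution here is cosmetic — the integrand is already in directly integrable form.


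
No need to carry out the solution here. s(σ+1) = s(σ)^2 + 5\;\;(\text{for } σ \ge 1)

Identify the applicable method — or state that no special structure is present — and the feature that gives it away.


Best approach: no special technique — a nonlinear dependence on earlier terms breaks linearity, and with it every superposition-based closed form.


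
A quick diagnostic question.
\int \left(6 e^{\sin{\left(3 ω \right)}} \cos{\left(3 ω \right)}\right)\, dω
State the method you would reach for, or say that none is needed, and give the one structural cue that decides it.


Verdict: u-substitution — collected, the integrand has one factor that is, up to a constant, the derivative of an inner expression the rest depends on — substitute for that inner expression.


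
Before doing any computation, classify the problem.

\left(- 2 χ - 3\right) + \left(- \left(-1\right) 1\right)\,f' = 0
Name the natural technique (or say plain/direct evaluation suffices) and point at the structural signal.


Technique: no special technique — solved for the derivative, no f appears — this is antidifferentiation in χ wearing ODE clothing.


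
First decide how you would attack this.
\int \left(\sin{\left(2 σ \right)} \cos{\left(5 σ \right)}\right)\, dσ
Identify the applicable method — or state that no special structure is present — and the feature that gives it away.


Verdict: a trigonometric identity — the product \sin{\left(2 σ \right)} \cos{\left(5 σ \right)} converts to a sum of single-frequency sinusoids via the product-to-sum identity.


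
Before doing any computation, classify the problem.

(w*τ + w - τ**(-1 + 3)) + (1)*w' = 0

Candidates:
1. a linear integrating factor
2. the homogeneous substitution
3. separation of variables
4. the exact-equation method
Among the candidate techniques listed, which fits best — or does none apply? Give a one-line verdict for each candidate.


Verdict: a linear integrating factor — the unknown enters only to the first power against a nonzero forcing term — the integrating-factor template applies directly.
- a linear integrating factor — a fit — the right tool for this form.
- the homogeneous substitution: the slope changes under joint rescaling, failing the degree-zero test.
- separation of variables — the two dependences do not factor apart.
- the exact-equation method: the mixed partial derivatives differ, so the left side is not a total differential.


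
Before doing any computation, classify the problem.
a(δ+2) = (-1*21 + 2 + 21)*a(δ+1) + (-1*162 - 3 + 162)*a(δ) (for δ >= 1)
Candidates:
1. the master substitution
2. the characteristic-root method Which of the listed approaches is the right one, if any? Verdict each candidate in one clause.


Method: the characteristic-root method — shift-invariance with fixed coefficients calls for exponential trials; the characteristic polynomial finds every r^δ.
- the master substitution — the recursion shifts the index rather than dividing it.
- the characteristic-root method: applicable, and directly so.


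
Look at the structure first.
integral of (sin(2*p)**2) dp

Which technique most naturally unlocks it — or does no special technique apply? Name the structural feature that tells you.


Method: a trigonometric identity — sin(2*p)**2 is the textbook power-reduction case — identities first, antiderivatives second.


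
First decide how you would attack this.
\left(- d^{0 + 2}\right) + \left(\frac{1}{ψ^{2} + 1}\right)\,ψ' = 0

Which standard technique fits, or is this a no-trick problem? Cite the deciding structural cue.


Diagnosis: separation of variables — the derivative equals a pure function of d (namely d^{0 + 2}) times a pure function of ψ (namely ψ^{2} + 1); divide and integrate each side. The equation is exact as it stands too — a potential function exists — though separation reads the split structure directly.


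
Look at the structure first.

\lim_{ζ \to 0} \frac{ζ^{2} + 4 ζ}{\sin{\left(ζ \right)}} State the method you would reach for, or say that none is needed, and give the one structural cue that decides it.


Technique: l'Hôpital's rule (0/0) — numerator and denominator both vanish at 0 — a genuine 0/0 form, which is exactly when l'Hôpital applies. Expanding numerator and denominator to first order gives the same value — the rule automates exactly that.


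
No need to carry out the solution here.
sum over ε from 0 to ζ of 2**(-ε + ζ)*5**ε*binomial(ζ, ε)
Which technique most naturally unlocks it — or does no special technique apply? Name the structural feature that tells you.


Diagnosis: the binomial theorem — binomial(ζ, ε) weighting matched powers of 5 and 2 is the expanded form of (5 + 2)^ζ — fold it back up.


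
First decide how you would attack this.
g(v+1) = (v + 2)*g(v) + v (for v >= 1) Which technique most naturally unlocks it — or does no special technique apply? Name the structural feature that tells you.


Technique: a summation factor — rescale the sequence by the product of the weights v + 2 so far — the recurrence collapses to a plain running sum.


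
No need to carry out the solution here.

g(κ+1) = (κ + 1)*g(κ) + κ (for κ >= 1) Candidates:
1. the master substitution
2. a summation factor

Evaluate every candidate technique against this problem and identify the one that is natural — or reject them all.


Verdict: a summation factor — first-order, linear, moving coefficient κ + 1: the discrete analogue of an integrating factor handles it.
- the master substitution — the recursive argument is a shift of the index, not a fixed fraction of it.
- a summation factor: yes — fits the structure here.


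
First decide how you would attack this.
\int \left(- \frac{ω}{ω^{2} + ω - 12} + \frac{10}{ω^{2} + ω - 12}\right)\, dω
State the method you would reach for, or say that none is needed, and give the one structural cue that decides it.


Method: partial fractions — a proper rational integrand over the factorable ω^{2} + ω - 12: partial fractions reduce it to elementary pieces.


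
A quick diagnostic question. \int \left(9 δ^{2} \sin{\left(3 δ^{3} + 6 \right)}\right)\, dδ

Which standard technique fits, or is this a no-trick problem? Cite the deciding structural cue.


Technique: u-substitution — read it as f(3 δ^{3} + 6) times a constant multiple of d(3 δ^{3} + 6): one substitution, u = 3 δ^{3} + 6, finishes it.


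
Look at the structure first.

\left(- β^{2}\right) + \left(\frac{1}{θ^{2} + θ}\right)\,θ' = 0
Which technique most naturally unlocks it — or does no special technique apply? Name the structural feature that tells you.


Technique: separation of variables — a product of single-variable factors, β^{2} and θ^{2} + θ — the textbook separable form. A Bernoulli substitution applies to this equation as given; separation takes the same equation in its displayed form.


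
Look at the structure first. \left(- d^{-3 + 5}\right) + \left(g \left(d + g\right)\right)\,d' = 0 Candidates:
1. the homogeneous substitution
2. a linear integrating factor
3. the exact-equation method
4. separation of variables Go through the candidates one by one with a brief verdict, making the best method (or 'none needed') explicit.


Method: the homogeneous substitution — the slope's numerator and denominator share total degree; set v = d/g and the equation drops to separable form. Suitably rearranged — at times with the variables' roles exchanged — this doubles as a Bernoulli equation; the homogeneous reading needs no such setup.
- the homogeneous substitution — yes, a natural case for it.
- a linear integrating factor: a nonlinear term in the unknown puts this outside the integrating-factor template.
- the exact-equation method: no potential function has this form as its differential, as written.
- separation of variables: the two dependences do not factor apart.


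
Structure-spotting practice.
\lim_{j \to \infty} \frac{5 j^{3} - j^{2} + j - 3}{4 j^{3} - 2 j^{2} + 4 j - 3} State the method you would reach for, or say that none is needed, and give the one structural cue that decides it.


Diagnosis: dominant-term comparison — divide through by the highest power of j; every lower-order term dies and the dominant terms decide the limit. Differentiating the expression as a single quotient would eventually settle it as well; matching dominant growth settles it immediately.


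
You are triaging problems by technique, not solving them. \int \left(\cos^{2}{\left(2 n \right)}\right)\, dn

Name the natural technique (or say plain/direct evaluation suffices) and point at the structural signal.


Verdict: a trigonometric identity — an even power like \cos^{2}{\left(2 n \right)} flattens under the half-angle identity into first-degree cosines you can integrate directly.


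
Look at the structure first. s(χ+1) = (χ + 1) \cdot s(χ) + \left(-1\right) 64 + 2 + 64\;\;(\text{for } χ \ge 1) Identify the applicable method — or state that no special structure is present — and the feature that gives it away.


Method: a summation factor — it is first-order linear but the coefficient χ + 1 depends on the index, so multiply through by a summation factor to telescope it.


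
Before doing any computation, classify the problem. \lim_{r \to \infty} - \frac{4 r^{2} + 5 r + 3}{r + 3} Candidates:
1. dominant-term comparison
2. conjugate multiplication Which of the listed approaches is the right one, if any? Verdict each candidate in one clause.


Best approach: dominant-term comparison — divide through by the highest power of r; every lower-order term dies and the dominant terms decide the limit.
- dominant-term comparison: yes — fits the structure here.
- conjugate multiplication: no divergent radical difference is present for a conjugate pair to cancel.


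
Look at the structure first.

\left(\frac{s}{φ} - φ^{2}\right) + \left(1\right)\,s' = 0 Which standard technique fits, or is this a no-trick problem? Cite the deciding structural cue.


Method: a linear integrating factor — linear in the unknown with genuine forcing: multiply through by the exponential of the integrated coefficient and the left side closes into one derivative.


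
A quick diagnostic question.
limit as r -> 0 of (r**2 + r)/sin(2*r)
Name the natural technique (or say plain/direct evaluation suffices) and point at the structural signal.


Technique: l'Hôpital's rule (0/0) — the 0/0 form at 0 is the signature situation for l'Hôpital's rule. Expanding numerator and denominator to first order gives the same value — the rule automates exactly that.


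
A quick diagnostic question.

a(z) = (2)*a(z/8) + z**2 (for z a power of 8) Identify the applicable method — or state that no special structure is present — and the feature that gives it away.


Diagnosis: the master substitution — the argument contracts 8-fold per step: reindex z exponentially and solve the linear recurrence in the new index.


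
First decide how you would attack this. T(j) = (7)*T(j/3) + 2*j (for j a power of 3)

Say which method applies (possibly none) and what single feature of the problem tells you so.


Method: the master substitution — the index is divided (j/3), not shifted — substitute j = 3^m to straighten it into a shift recurrence.


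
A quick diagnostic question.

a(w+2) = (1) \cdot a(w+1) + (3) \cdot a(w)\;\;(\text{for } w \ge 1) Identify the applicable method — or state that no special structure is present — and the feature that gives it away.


Verdict: the characteristic-root method — the recurrence treats every index alike (constant coefficients, no forcing) — precisely the regime where r^w trials close it.


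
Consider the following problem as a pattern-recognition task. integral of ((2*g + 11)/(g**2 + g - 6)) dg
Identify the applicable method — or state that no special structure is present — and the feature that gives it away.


Verdict: partial fractions — the integrand is a proper rational function and its denominator g**2 + g - 6 factors into distinct pieces, so it splits into simple fractions.


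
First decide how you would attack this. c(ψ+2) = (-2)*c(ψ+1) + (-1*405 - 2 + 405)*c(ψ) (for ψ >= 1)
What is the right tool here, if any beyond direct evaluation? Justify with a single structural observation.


Technique: the characteristic-root method — this is the constant-coefficient homogeneous case — the whole solution in ψ reduces to a polynomial's roots.


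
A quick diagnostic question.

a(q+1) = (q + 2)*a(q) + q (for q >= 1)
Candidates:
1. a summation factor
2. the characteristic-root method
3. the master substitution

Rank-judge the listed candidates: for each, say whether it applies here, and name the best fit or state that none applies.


Verdict: a summation factor — rescale the sequence by the product of the weights q + 2 so far — the recurrence collapses to a plain running sum.
- a summation factor — applicable, and directly so.
- the characteristic-root method: the coefficients vary with the index, breaking the constant-coefficient structure the method needs.
- the master substitution: there is no divide-the-index recursive argument.


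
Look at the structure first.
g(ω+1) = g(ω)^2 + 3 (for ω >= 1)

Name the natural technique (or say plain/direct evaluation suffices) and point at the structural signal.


Technique: no special technique — the unknown sequence enters the update nonlinearly, so no linear method fits the recurrence as written — direct iteration remains.


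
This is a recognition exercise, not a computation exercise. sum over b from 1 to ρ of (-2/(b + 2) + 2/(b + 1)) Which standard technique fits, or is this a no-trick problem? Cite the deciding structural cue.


Method: telescoping — difference-of-shifts structure (each term adds 2/(b + 1), then subtracts its one-index-advanced value, which the following term adds back) leaves only the first and last pieces standing.


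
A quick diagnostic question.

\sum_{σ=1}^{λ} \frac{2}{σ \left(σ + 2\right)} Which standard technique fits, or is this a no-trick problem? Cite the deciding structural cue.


Best approach: telescoping — \frac{2}{σ \left(σ + 2\right)} hides a difference of shifted reciprocals — decompose it and the middle of the sum vanishes.


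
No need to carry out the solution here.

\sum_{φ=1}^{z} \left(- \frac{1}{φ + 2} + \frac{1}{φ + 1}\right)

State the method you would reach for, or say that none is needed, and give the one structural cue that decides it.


Best approach: telescoping — the generic term is a one-step difference of \frac{1}{φ + 1}, so partial sums shortcut to endpoint evaluation.


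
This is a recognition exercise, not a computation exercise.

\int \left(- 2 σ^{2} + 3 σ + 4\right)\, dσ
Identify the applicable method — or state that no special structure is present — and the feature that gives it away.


Best approach: no special technique — every term is a constant multiple of a power of σ; term-wise power-rule integration needs no preliminary transformation.


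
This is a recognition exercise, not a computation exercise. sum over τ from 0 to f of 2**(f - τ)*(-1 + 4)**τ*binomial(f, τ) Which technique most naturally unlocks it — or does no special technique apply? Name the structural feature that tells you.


Technique: the binomial theorem — the binomial coefficients weight matched powers of (-1 + 4) and 2, which is exactly the expansion of a binomial power.


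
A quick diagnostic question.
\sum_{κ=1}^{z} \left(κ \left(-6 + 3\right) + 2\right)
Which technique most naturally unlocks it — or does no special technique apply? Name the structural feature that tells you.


Best approach: no special technique — the sum is polynomial through and through; closed forms for each power of κ finish it directly.


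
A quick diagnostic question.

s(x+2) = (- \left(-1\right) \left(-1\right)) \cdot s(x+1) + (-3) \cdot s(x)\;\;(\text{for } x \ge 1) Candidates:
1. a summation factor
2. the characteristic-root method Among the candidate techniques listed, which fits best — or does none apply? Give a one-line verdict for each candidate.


Verdict: the characteristic-root method — fixed numeric weights on consecutive terms and no forcing term added: the root method in its home territory.
- a summation factor: the recurrence reaches back more than one step, outside the first-order family a summation factor normalizes.
- the characteristic-root method: a fit — the right tool for this form.


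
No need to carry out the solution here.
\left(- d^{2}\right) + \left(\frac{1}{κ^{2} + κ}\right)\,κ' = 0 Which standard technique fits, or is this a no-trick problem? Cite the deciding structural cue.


Method: separation of variables — the derivative equals a pure function of d (namely d^{2}) times a pure function of κ (namely κ^{2} + κ); divide and integrate each side. A Bernoulli rewrite would carry it as the equation stands — separating the variables needs no rearrangement either.


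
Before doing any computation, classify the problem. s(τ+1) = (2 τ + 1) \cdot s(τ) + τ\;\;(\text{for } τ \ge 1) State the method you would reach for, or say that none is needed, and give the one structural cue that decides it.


Best approach: a summation factor — one step of memory with a weight 2 τ + 1 that changes as the index grows — the summation-factor construction is built for this.


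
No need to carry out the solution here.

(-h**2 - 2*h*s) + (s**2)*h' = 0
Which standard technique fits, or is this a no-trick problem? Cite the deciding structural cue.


Method: the homogeneous substitution — the slope is degree-zero homogeneous: the ratio substitution v = h/s collapses it. Rearranged, this also fits the Bernoulli template directly; the homogeneous substitution reads the structure without the rearrangement.


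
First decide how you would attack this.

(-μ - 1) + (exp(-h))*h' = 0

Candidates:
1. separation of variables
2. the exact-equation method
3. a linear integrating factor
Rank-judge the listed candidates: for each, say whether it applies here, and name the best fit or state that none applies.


Technique: separation of variables — all dependence on the two variables factors apart, the defining separable shape.
- separation of variables — applicable, and directly so.
- the exact-equation method: with no real cross-dependence between the variables, the exact-equation machinery is a detour rather than the natural reading.
- a linear integrating factor: the unknown enters nonlinearly (through a power, a denominator, or a transcendental function), which the linear integrating-factor recipe cannot absorb as-is — any repair would come from a preliminary substitution, not the factor.


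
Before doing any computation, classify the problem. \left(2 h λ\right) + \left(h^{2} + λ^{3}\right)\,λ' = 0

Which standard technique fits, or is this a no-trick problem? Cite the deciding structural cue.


Best approach: the exact-equation method — the cross partial derivatives of 2 h λ and h^{2} + λ^{3} agree, so the left side is the total differential of one potential in h and λ.


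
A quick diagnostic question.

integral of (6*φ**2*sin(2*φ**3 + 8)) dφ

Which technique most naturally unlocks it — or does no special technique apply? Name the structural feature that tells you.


Technique: u-substitution — spotting that 6*φ**2 is a constant multiple of the derivative of 2*φ**3 + 8 is the key observation — substitute u = 2*φ**3 + 8 and the integral becomes one-dimensional in u.


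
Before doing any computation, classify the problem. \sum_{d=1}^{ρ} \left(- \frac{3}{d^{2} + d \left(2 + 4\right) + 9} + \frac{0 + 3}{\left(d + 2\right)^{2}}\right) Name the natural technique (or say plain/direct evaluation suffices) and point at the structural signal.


Verdict: telescoping — the piece each term subtracts is \frac{0 + 3}{\left(d + 2\right)^{2}} advanced by one index, and it reappears with a plus sign leading the following term — the sum collapses to its boundary terms.


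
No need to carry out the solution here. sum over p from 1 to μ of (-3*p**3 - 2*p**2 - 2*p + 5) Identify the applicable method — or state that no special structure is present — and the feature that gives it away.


Diagnosis: no special technique — with only polynomial terms in p present, the classical sum-of-powers identities are all you need.


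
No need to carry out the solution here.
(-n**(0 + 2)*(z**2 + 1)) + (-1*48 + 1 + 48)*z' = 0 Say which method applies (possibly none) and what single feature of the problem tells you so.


Best approach: separation of variables — the slope splits multiplicatively: n**(0 + 2) carrying all n-dependence times z**2 + 1 carrying all z-dependence — separate and integrate.


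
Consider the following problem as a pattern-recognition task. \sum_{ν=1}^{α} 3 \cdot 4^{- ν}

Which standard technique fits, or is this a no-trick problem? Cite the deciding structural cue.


Verdict: the geometric series formula — consecutive terms stand in a fixed index-free ratio — the geometric sum formula closes it.


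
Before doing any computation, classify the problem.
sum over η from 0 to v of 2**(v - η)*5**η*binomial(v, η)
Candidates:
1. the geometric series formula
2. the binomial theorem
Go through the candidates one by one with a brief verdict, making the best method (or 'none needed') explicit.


Best approach: the binomial theorem — binomial coefficients against complementary powers of 5 and 2: recognize the binomial expansion and resum.
- the geometric series formula — the ratio of consecutive terms depends on the index.
- the binomial theorem — yes — fits the structure here.


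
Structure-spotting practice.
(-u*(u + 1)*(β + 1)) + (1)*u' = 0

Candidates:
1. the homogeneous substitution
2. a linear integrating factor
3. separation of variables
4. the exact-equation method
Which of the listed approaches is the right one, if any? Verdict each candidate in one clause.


Best approach: separation of variables — all dependence on the two variables factors apart, the defining separable shape.
- the homogeneous substitution: rescaling both variables together changes the slope, so no ratio substitution collapses it.
- a linear integrating factor — the unknown enters nonlinearly (through a power, a denominator, or a transcendental function), which the linear integrating-factor recipe cannot absorb as-is — any repair would come from a preliminary substitution, not the factor.
- separation of variables: yes, a natural case for it.
- the exact-equation method — no potential function has this form as its differential, as written.


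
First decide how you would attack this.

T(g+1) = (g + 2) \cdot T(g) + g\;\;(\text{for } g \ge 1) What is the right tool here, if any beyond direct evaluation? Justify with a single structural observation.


Method: a summation factor — first-order linear but the coefficient g + 2 moves with the index — divide by the cumulative product and telescope.


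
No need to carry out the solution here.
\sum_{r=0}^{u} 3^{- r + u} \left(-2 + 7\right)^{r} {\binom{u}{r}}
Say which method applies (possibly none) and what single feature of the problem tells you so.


Best approach: the binomial theorem — {\binom{u}{r}} weighting matched powers of (-2 + 7) and 3 is the expanded form of ((-2 + 7) + 3)^u — fold it back up.


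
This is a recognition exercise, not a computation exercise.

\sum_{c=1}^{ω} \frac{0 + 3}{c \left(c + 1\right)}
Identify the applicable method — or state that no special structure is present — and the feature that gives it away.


Method: telescoping — \frac{0 + 3}{c \left(c + 1\right)} decomposes into shift-paired simple fractions; the series telescopes to finitely many boundary pieces.


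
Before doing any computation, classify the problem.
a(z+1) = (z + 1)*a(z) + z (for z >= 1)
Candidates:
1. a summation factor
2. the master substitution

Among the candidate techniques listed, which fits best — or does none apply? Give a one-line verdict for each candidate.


Diagnosis: a summation factor — the coefficient z + 1 drifts with the index, so no fixed root exists; normalizing by the cumulative product telescopes it.
- a summation factor: yes, a natural case for it.
- the master substitution: the recursion shifts the index rather than dividing it.


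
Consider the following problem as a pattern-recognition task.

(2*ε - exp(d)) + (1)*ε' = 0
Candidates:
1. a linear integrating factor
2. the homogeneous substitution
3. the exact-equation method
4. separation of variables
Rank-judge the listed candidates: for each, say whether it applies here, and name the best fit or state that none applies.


Best approach: a linear integrating factor — the equation is linear in ε with coefficient 2; multiplying by the integrating factor exp(∫2) makes the left side a perfect derivative.
- a linear integrating factor — yes — fits the structure here.
- the homogeneous substitution — the slope does not depend on the ratio of the variables alone.
- the exact-equation method — the mixed partial derivatives differ, so the left side is not a total differential.
- separation of variables: the two dependences are entangled, not a clean product of one-variable pieces.


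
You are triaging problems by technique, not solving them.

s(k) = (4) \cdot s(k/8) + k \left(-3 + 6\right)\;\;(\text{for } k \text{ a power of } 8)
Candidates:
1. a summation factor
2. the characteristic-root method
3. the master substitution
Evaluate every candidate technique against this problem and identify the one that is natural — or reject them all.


Technique: the master substitution — the argument contracts 8-fold per step: reindex k exponentially and solve the linear recurrence in the new index.
- a summation factor — a divided-index call is outside the fixed-shift first-order family a summation factor normalizes.
- the characteristic-root method: the recursion divides its index rather than shifting it — outside the constant-shift family the root method covers.
- the master substitution: yes, a natural case for it.


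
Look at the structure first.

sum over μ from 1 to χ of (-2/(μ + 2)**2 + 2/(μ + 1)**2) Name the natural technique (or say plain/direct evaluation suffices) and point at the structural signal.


Technique: telescoping — consecutive terms evaluate one function at adjacent indices (2/(μ + 1)**2 is its current value): one term's tail is the next term's head, so the chain collapses.


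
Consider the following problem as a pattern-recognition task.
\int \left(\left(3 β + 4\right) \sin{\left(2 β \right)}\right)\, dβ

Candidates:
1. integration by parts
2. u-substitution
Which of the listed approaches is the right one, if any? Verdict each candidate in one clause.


Best approach: integration by parts — a polynomial 3 β + 4 against the kernel \sin{\left(2 β \right)} is the signature bounded-ladder case for integration by parts.
- integration by parts: a fit — the right tool for this form.
- u-substitution: no subexpression of the integrand serves as a whole-integral substitution inner — individual terms may offer their own, but none carries its derivative as a factor of the full integrand; a working change of variable would have to be constructed from outside the expression.


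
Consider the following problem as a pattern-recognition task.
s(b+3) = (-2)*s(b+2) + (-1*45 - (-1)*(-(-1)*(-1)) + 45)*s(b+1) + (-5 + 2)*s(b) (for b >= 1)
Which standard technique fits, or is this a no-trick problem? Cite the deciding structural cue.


Technique: the characteristic-root method — linear, homogeneous, constant coefficients: solutions of the form r^b exist — find the roots of the characteristic polynomial.


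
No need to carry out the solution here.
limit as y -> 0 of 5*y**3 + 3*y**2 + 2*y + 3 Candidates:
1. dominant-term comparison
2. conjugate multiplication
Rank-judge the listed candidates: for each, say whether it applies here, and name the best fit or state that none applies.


Diagnosis: no special technique — the expression is continuous at the evaluation point — substitute directly; no indeterminate form appears.
- dominant-term comparison: no dominant-degree comparison decides it.
- conjugate multiplication — multiplying by a conjugate would not remove any indeterminacy here.


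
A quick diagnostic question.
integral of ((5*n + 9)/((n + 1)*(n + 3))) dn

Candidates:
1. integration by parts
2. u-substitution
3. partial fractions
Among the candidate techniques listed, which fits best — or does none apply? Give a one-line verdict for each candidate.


Technique: partial fractions — a proper rational integrand whose denominator splits into simpler factors — decompose into partial fractions first.
- integration by parts — the integrand does not split as a nonconstant polynomial times an exp, sine, cosine of a linear argument, or logarithm — no polynomial-kernel parts product to differentiate one side of.
- u-substitution: no subexpression of the integrand serves as a whole-integral substitution inner — individual terms may offer their own, but none carries its derivative as a factor of the full integrand; a working change of variable would have to be constructed from outside the expression.
- partial fractions — yes, a natural case for it.


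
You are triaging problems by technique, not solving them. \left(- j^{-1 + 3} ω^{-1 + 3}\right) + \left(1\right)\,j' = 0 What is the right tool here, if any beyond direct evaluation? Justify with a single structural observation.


Method: separation of variables — one side of the product carries the independent variable, the other the unknown — the textbook separation shape.


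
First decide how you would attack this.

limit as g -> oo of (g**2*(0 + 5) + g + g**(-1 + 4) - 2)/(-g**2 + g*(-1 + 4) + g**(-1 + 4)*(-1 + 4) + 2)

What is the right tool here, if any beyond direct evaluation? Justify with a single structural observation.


Diagnosis: dominant-term comparison — growth-rate triage: the leading powers of g decide the limit, everything else is noise. As a single quotient, the ∞/∞ shape would yield to repeated differentiation as well — the growth comparison gets there in one look.
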